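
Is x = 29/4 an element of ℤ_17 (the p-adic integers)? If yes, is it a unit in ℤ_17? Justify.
x ∈ ℤ_17^× (unit); v_17(x) = 0

ℤ_17 = {x ∈ ℚ_17 : v_17(x) ≥ 0} and ℤ_17^× = {x ∈ ℤ_17 : v_17(x) = 0}. Here v_17(29/4) = v_17(num) − v_17(den) = 0; compare against these criteria.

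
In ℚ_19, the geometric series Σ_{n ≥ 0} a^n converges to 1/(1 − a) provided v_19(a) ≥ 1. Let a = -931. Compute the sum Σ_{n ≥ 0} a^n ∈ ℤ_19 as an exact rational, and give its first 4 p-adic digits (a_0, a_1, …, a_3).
Σ a^n = 1/(1 − a) = 1/932;  first 4 digits = (1, 8, 4, 11)

v_19(a) = 1 ≥ 1, so the series converges in ℤ_19 to 1/(1 − a) = 1/(1 − (-931)) = 1/932. Expand this rational in ℤ_19: compute digits iteratively via d_i = x_i mod 19, x_{i+1} = (x_i − d_i)/19. The first 4 digits are (1, 8, 4, 11).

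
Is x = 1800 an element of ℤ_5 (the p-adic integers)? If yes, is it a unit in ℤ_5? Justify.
x ∈ ℤ_5 but not a unit; v_5(x) = 2 > 0

ℤ_5 = {x ∈ ℚ_5 : v_5(x) ≥ 0} and ℤ_5^× = {x ∈ ℤ_5 : v_5(x) = 0}. Here v_5(1800) = v_5(num) − v_5(den) = 2; compare against these criteria.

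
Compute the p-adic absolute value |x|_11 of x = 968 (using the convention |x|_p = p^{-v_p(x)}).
|968|_11 = 1/121

Step 1 — compute v_11(x) by factoring powers of 11 out of the numerator and denominator: v_11(968) = 2. Step 2 — apply |x|_p = p^{-v_p(x)} = 11^{-2} = 1/121.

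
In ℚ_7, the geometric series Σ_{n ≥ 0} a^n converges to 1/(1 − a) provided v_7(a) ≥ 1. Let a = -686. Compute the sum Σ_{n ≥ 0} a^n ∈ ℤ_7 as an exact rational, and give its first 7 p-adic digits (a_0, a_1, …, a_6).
Σ a^n = 1/(1 − a) = 1/687;  first 7 digits = (1, 0, 0, 5, 6, 6, 3)

v_7(a) = 3 ≥ 1, so the series converges in ℤ_7 to 1/(1 − a) = 1/(1 − (-686)) = 1/687. Expand this rational in ℤ_7: compute digits iteratively via d_i = x_i mod 7, x_{i+1} = (x_i − d_i)/7. The first 7 digits are (1, 0, 0, 5, 6, 6, 3).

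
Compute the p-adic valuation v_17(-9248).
v_17(-9248) = 2

v_17(n) is the largest exponent k such that 17^k divides n. Factor out: -9248 = -17^2 · 32. (Sign doesn't affect v_p.) So v_17(-9248) = 2.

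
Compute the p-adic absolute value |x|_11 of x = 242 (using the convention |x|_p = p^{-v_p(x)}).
|242|_11 = 1/121

Step 1 — compute v_11(x) by factoring powers of 11 out of the numerator and denominator: v_11(242) = 2. Step 2 — apply |x|_p = p^{-v_p(x)} = 11^{-2} = 1/121.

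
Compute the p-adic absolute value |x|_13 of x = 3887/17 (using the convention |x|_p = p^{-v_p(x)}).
|3887/17|_13 = 1/169

Step 1 — compute v_13(x) by factoring powers of 13 out of the numerator and denominator: v_13(3887/17) = 2. Step 2 — apply |x|_p = p^{-v_p(x)} = 13^{-2} = 1/169.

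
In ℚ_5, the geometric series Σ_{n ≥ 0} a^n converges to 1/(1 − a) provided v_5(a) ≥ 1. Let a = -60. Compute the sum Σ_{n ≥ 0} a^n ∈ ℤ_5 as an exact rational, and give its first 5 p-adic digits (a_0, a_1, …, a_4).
Σ a^n = 1/(1 − a) = 1/61;  first 5 digits = (1, 3, 1, 0, 1)

v_5(a) = 1 ≥ 1, so the series converges in ℤ_5 to 1/(1 − a) = 1/(1 − (-60)) = 1/61. Expand this rational in ℤ_5: compute digits iteratively via d_i = x_i mod 5, x_{i+1} = (x_i − d_i)/5. The first 5 digits are (1, 3, 1, 0, 1).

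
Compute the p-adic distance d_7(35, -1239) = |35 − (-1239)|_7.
d_7(35, -1239) = 1/49

Step 1 — x − y = 35 − (-1239) = 1274. Step 2 — v_7(1274) = 2 (factor: 1274 = (7^2 · 26); the sign does not affect v_p). Step 3 — |x − y|_7 = 7^{-2} = 1/49.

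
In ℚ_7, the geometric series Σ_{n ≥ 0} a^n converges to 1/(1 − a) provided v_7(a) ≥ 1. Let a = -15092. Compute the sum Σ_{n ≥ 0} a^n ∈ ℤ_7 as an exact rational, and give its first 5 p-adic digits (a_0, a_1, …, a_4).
Σ a^n = 1/(1 − a) = 1/15093;  first 5 digits = (1, 0, 0, 5, 0)

v_7(a) = 3 ≥ 1, so the series converges in ℤ_7 to 1/(1 − a) = 1/(1 − (-15092)) = 1/15093. Expand this rational in ℤ_7: compute digits iteratively via d_i = x_i mod 7, x_{i+1} = (x_i − d_i)/7. The first 5 digits are (1, 0, 0, 5, 0).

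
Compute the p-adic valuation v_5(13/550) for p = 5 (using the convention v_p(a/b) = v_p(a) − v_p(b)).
v_5(13/550) = -2

Factor powers of 5 from the numerator and denominator of the reduced fraction: 13 = 5^0 · 13 and 550 = 5^2 · 22. Apply v_p(a/b) = v_p(a) − v_p(b): v_5(13/550) = 0 − 2 = -2.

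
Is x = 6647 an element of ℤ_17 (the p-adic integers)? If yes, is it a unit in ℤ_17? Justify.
x ∈ ℤ_17 but not a unit; v_17(x) = 2 > 0

ℤ_17 = {x ∈ ℚ_17 : v_17(x) ≥ 0} and ℤ_17^× = {x ∈ ℤ_17 : v_17(x) = 0}. Here v_17(6647) = v_17(num) − v_17(den) = 2; compare against these criteria.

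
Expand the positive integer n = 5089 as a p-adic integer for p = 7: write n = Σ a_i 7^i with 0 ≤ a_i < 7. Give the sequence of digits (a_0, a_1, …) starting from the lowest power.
(a_0, a_1, …) = (0, 6, 5, 0, 2)

Repeated division by 7 gives the digits low-to-high: 5089 = 6·7^1 + 5·7^2 + 2·7^4. Digit sequence: (0, 6, 5, 0, 2).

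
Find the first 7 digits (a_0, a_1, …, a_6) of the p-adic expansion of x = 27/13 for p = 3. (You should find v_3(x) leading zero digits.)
(a_0, …, a_6) = (0, 0, 0, 1, 2, 2, 0)

v_3(27/13) = 3, so a_0 = ... = a_2 = 0. Factor out: x = 3^3 · u with u = 1/13 a unit in ℤ_3. Expand u iteratively via a_{v+i} = u_i mod 3, u_{i+1} = (u_i − a_{v+i})/3:
  u_0 = 1/13;  a_3 = 1;  u_1 = (u_0 − 1)/3 = -4/13
  u_1 = -4/13;  a_4 = 2;  u_2 = (u_1 − 2)/3 = -10/13
  u_2 = -10/13;  a_5 = 2;  u_3 = (u_2 − 2)/3 = -12/13
  u_3 = -12/13;  a_6 = 0;  u_4 = (u_3 − 0)/3 = -4/13
Digits: (0, 0, 0, 1, 2, 2, 0).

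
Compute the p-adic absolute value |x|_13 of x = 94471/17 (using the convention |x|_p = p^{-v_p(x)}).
|94471/17|_13 = 1/2197

Step 1 — compute v_13(x) by factoring powers of 13 out of the numerator and denominator: v_13(94471/17) = 3. Step 2 — apply |x|_p = p^{-v_p(x)} = 13^{-3} = 1/2197.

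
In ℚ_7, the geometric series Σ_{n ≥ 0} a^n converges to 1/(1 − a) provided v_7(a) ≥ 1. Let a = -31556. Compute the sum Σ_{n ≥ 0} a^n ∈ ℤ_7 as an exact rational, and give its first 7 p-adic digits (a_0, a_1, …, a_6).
Σ a^n = 1/(1 − a) = 1/31557;  first 7 digits = (1, 0, 0, 6, 0, 5, 0)

v_7(a) = 3 ≥ 1, so the series converges in ℤ_7 to 1/(1 − a) = 1/(1 − (-31556)) = 1/31557. Expand this rational in ℤ_7: compute digits iteratively via d_i = x_i mod 7, x_{i+1} = (x_i − d_i)/7. The first 7 digits are (1, 0, 0, 6, 0, 5, 0).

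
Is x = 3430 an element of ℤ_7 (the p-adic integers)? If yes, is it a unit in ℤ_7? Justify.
x ∈ ℤ_7 but not a unit; v_7(x) = 3 > 0

ℤ_7 = {x ∈ ℚ_7 : v_7(x) ≥ 0} and ℤ_7^× = {x ∈ ℤ_7 : v_7(x) = 0}. Here v_7(3430) = v_7(num) − v_7(den) = 3; compare against these criteria.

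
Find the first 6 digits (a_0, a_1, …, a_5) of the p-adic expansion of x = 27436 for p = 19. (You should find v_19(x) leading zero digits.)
(a_0, …, a_5) = (0, 0, 0, 4, 0, 0)

v_19(27436) = 3, so a_0 = ... = a_2 = 0. Factor out: x = 19^3 · u with u = 4 a unit in ℤ_19. Expand u iteratively via a_{v+i} = u_i mod 19, u_{i+1} = (u_i − a_{v+i})/19:
  u_0 = 4;  a_3 = 4;  u_1 = (u_0 − 4)/19 = 0
  u_1 = 0;  a_4 = 0;  u_2 = (u_1 − 0)/19 = 0
  u_2 = 0;  a_5 = 0;  u_3 = (u_2 − 0)/19 = 0
Digits: (0, 0, 0, 4, 0, 0).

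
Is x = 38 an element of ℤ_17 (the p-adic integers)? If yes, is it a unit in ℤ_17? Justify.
x ∈ ℤ_17^× (unit); v_17(x) = 0

ℤ_17 = {x ∈ ℚ_17 : v_17(x) ≥ 0} and ℤ_17^× = {x ∈ ℤ_17 : v_17(x) = 0}. Here v_17(38) = v_17(num) − v_17(den) = 0; compare against these criteria.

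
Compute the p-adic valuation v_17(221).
v_17(221) = 1

v_17(n) is the largest exponent k such that 17^k divides n. Factor out: 221 = 17^1 · 13. (Sign doesn't affect v_p.) So v_17(221) = 1.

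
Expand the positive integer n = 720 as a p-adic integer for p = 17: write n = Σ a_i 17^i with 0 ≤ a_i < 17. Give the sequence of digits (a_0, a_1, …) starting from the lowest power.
(a_0, a_1, …) = (6, 8, 2)

Repeated division by 17 gives the digits low-to-high: 720 = 6 + 8·17^1 + 2·17^2. Digit sequence: (6, 8, 2).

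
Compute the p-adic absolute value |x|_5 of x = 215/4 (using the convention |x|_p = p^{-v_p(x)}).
|215/4|_5 = 1/5

Step 1 — compute v_5(x) by factoring powers of 5 out of the numerator and denominator: v_5(215/4) = 1. Step 2 — apply |x|_p = p^{-v_p(x)} = 5^{-1} = 1/5.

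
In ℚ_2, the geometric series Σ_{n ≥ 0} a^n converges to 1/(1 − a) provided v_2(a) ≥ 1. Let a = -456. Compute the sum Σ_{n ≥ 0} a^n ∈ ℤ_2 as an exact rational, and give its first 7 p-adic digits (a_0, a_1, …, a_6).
Σ a^n = 1/(1 − a) = 1/457;  first 7 digits = (1, 0, 0, 1, 1, 1, 1)

v_2(a) = 3 ≥ 1, so the series converges in ℤ_2 to 1/(1 − a) = 1/(1 − (-456)) = 1/457. Expand this rational in ℤ_2: compute digits iteratively via d_i = x_i mod 2, x_{i+1} = (x_i − d_i)/2. The first 7 digits are (1, 0, 0, 1, 1, 1, 1).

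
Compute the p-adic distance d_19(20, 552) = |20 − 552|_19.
d_19(20, 552) = 1/19

Step 1 — x − y = 20 − 552 = -532. Step 2 — v_19(-532) = 1 (factor: -532 = −(19^1 · 28); the sign does not affect v_p). Step 3 — |x − y|_19 = 19^{-1} = 1/19.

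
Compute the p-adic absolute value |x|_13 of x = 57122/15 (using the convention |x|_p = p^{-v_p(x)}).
|57122/15|_13 = 1/28561

Step 1 — compute v_13(x) by factoring powers of 13 out of the numerator and denominator: v_13(57122/15) = 4. Step 2 — apply |x|_p = p^{-v_p(x)} = 13^{-4} = 1/28561.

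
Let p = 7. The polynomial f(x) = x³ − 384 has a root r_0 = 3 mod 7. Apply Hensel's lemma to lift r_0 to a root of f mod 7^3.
r_2 = 332 (mod 343)

Hensel: r_{i+1} = r_i − f(r_i)/f′(r_i) mod 7^{i+2}, where f′(x) = 3x². Iterate:
  r_0 = 3 (mod 7)
  r_1 = 38 (mod 49)
  r_2 = 332 (mod 343)
Final: r = 332 with f(r) ≡ 0 mod 7^3.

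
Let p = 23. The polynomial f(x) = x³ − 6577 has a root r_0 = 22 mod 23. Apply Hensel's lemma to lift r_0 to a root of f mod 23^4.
r_3 = 147314 (mod 279841)

Hensel: r_{i+1} = r_i − f(r_i)/f′(r_i) mod 23^{i+2}, where f′(x) = 3x². Iterate:
  r_0 = 22 (mod 23)
  r_1 = 252 (mod 529)
  r_2 = 1310 (mod 12167)
  r_3 = 147314 (mod 279841)
Final: r = 147314 with f(r) ≡ 0 mod 23^4.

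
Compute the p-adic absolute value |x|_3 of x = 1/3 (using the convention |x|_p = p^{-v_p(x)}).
|1/3|_3 = 3

Step 1 — compute v_3(x) by factoring powers of 3 out of the numerator and denominator: v_3(1/3) = -1. Step 2 — apply |x|_p = p^{-v_p(x)} = 3^{1} = 3.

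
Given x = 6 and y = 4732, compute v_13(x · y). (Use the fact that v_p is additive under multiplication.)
v_13(28392) = 2

v_p(x) = 0 (factor: 6 = 13^0 · 6); v_p(y) = 2 (factor: 4732 = 13^2 · 28). Additivity: v_p(xy) = v_p(x) + v_p(y) = 0 + 2 = 2. (Direct check: xy = 28392 = 13^2 · (168).)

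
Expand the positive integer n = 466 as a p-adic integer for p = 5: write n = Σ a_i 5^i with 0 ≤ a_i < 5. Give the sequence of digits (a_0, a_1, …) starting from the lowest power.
(a_0, a_1, …) = (1, 3, 3, 3)

Repeated division by 5 gives the digits low-to-high: 466 = 1 + 3·5^1 + 3·5^2 + 3·5^3. Digit sequence: (1, 3, 3, 3).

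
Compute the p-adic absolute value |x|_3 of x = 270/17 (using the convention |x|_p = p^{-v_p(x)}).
|270/17|_3 = 1/27

Step 1 — compute v_3(x) by factoring powers of 3 out of the numerator and denominator: v_3(270/17) = 3. Step 2 — apply |x|_p = p^{-v_p(x)} = 3^{-3} = 1/27.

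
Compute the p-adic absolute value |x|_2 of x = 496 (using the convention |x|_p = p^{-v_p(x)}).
|496|_2 = 1/16

Step 1 — compute v_2(x) by factoring powers of 2 out of the numerator and denominator: v_2(496) = 4. Step 2 — apply |x|_p = p^{-v_p(x)} = 2^{-4} = 1/16.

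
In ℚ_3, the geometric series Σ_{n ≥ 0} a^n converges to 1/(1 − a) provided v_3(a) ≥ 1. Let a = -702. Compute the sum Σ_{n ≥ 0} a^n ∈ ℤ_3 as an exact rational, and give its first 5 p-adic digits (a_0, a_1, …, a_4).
Σ a^n = 1/(1 − a) = 1/703;  first 5 digits = (1, 0, 0, 1, 0)

v_3(a) = 3 ≥ 1, so the series converges in ℤ_3 to 1/(1 − a) = 1/(1 − (-702)) = 1/703. Expand this rational in ℤ_3: compute digits iteratively via d_i = x_i mod 3, x_{i+1} = (x_i − d_i)/3. The first 5 digits are (1, 0, 0, 1, 0).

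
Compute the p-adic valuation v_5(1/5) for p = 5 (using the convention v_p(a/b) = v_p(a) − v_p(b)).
v_5(1/5) = -1

Factor powers of 5 from the numerator and denominator of the reduced fraction: 1 = 5^0 · 1 and 5 = 5^1 · 1. Apply v_p(a/b) = v_p(a) − v_p(b): v_5(1/5) = 0 − 1 = -1.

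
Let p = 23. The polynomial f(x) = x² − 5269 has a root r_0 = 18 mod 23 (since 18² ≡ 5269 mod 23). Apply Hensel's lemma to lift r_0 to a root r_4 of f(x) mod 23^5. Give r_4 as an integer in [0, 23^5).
r_4 = 5156480 (mod 6436343)

Hensel's recurrence: r_{i+1} = r_i − f(r_i)·(f′(r_i))^{-1} mod 23^{i+2}, with f′(x) = 2x. Iterate:
  r_0 = 18 (mod 23)
  r_1 = 317 (mod 529)
  r_2 = 9839 (mod 12167)
  r_3 = 119342 (mod 279841)
  r_4 = 5156480 (mod 6436343)
Final: r_4 = 5156480, and one checks f(r_4) ≡ 0 mod 23^5.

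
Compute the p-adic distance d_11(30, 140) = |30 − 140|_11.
d_11(30, 140) = 1/11

Step 1 — x − y = 30 − 140 = -110. Step 2 — v_11(-110) = 1 (factor: -110 = −(11^1 · 10); the sign does not affect v_p). Step 3 — |x − y|_11 = 11^{-1} = 1/11.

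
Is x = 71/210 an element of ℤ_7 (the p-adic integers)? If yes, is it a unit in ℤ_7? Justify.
x ∉ ℤ_7 (v_7(x) = -1 < 0)

ℤ_7 = {x ∈ ℚ_7 : v_7(x) ≥ 0} and ℤ_7^× = {x ∈ ℤ_7 : v_7(x) = 0}. Here v_7(71/210) = v_7(num) − v_7(den) = -1; compare against these criteria.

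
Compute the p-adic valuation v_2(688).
v_2(688) = 4

v_2(n) is the largest exponent k such that 2^k divides n. Factor out: 688 = 2^4 · 43. (Sign doesn't affect v_p.) So v_2(688) = 4.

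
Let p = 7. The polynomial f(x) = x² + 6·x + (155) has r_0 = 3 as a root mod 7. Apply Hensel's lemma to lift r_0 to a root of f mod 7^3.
r_2 = 241 (mod 343)

Hensel: r_{i+1} = r_i − f(r_i)·(f′(r_i))^{-1} mod 7^{i+2}, f′(x) = 2x + 6. Iterate:
  r_0 = 3 (mod 7)
  r_1 = 45 (mod 49)
  r_2 = 241 (mod 343)
Final: r = 241 satisfies f(r) ≡ 0 mod 7^3.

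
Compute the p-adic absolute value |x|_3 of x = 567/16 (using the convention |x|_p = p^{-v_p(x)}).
|567/16|_3 = 1/81

Step 1 — compute v_3(x) by factoring powers of 3 out of the numerator and denominator: v_3(567/16) = 4. Step 2 — apply |x|_p = p^{-v_p(x)} = 3^{-4} = 1/81.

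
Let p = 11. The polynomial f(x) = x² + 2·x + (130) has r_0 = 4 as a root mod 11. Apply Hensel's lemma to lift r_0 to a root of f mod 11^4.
r_3 = 5603 (mod 14641)

Hensel: r_{i+1} = r_i − f(r_i)·(f′(r_i))^{-1} mod 11^{i+2}, f′(x) = 2x + 2. Iterate:
  r_0 = 4 (mod 11)
  r_1 = 37 (mod 121)
  r_2 = 279 (mod 1331)
  r_3 = 5603 (mod 14641)
Final: r = 5603 satisfies f(r) ≡ 0 mod 11^4.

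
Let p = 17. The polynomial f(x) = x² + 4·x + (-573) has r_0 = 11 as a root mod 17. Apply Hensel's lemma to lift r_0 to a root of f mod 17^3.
r_2 = 3139 (mod 4913)

Hensel: r_{i+1} = r_i − f(r_i)·(f′(r_i))^{-1} mod 17^{i+2}, f′(x) = 2x + 4. Iterate:
  r_0 = 11 (mod 17)
  r_1 = 249 (mod 289)
  r_2 = 3139 (mod 4913)
Final: r = 3139 satisfies f(r) ≡ 0 mod 17^3.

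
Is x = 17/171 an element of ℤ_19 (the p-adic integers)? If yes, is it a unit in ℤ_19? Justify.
x ∉ ℤ_19 (v_19(x) = -1 < 0)

ℤ_19 = {x ∈ ℚ_19 : v_19(x) ≥ 0} and ℤ_19^× = {x ∈ ℤ_19 : v_19(x) = 0}. Here v_19(17/171) = v_19(num) − v_19(den) = -1; compare against these criteria.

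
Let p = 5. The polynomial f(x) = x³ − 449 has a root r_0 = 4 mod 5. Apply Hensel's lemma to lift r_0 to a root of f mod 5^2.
r_1 = 24 (mod 25)

Hensel: r_{i+1} = r_i − f(r_i)/f′(r_i) mod 5^{i+2}, where f′(x) = 3x². Iterate:
  r_0 = 4 (mod 5)
  r_1 = 24 (mod 25)
Final: r = 24 with f(r) ≡ 0 mod 5^2.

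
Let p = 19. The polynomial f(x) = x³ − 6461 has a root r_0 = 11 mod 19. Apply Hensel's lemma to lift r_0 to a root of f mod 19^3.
r_2 = 6186 (mod 6859)

Hensel: r_{i+1} = r_i − f(r_i)/f′(r_i) mod 19^{i+2}, where f′(x) = 3x². Iterate:
  r_0 = 11 (mod 19)
  r_1 = 49 (mod 361)
  r_2 = 6186 (mod 6859)
Final: r = 6186 with f(r) ≡ 0 mod 19^3.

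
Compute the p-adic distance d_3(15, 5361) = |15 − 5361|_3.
d_3(15, 5361) = 1/243

Step 1 — x − y = 15 − 5361 = -5346. Step 2 — v_3(-5346) = 5 (factor: -5346 = −(3^5 · 22); the sign does not affect v_p). Step 3 — |x − y|_3 = 3^{-5} = 1/243.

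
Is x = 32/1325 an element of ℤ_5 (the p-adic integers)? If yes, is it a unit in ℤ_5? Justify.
x ∉ ℤ_5 (v_5(x) = -2 < 0)

ℤ_5 = {x ∈ ℚ_5 : v_5(x) ≥ 0} and ℤ_5^× = {x ∈ ℤ_5 : v_5(x) = 0}. Here v_5(32/1325) = v_5(num) − v_5(den) = -2; compare against these criteria.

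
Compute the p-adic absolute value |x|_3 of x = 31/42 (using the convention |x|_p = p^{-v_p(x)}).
|31/42|_3 = 3

Step 1 — compute v_3(x) by factoring powers of 3 out of the numerator and denominator: v_3(31/42) = -1. Step 2 — apply |x|_p = p^{-v_p(x)} = 3^{1} = 3.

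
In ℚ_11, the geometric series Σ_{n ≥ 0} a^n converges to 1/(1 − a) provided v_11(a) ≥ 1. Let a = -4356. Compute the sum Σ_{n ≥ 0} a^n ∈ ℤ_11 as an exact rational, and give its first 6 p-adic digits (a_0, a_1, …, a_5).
Σ a^n = 1/(1 − a) = 1/4357;  first 6 digits = (1, 0, 8, 7, 8, 7)

v_11(a) = 2 ≥ 1, so the series converges in ℤ_11 to 1/(1 − a) = 1/(1 − (-4356)) = 1/4357. Expand this rational in ℤ_11: compute digits iteratively via d_i = x_i mod 11, x_{i+1} = (x_i − d_i)/11. The first 6 digits are (1, 0, 8, 7, 8, 7).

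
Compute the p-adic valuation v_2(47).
v_2(47) = 0

v_2(n) is the largest exponent k such that 2^k divides n. Factor out: 47 = 2^0 · 47. (Sign doesn't affect v_p.) So v_2(47) = 0.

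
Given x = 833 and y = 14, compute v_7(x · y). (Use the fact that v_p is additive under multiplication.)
v_7(11662) = 3

v_p(x) = 2 (factor: 833 = 7^2 · 17); v_p(y) = 1 (factor: 14 = 7^1 · 2). Additivity: v_p(xy) = v_p(x) + v_p(y) = 2 + 1 = 3. (Direct check: xy = 11662 = 7^3 · (34).)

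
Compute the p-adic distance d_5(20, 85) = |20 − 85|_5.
d_5(20, 85) = 1/5

Step 1 — x − y = 20 − 85 = -65. Step 2 — v_5(-65) = 1 (factor: -65 = −(5^1 · 13); the sign does not affect v_p). Step 3 — |x − y|_5 = 5^{-1} = 1/5.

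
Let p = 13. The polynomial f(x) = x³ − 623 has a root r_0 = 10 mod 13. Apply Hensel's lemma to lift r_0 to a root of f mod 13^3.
r_2 = 816 (mod 2197)

Hensel: r_{i+1} = r_i − f(r_i)/f′(r_i) mod 13^{i+2}, where f′(x) = 3x². Iterate:
  r_0 = 10 (mod 13)
  r_1 = 140 (mod 169)
  r_2 = 816 (mod 2197)
Final: r = 816 with f(r) ≡ 0 mod 13^3.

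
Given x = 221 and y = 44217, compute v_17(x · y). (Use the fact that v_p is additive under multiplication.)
v_17(9771957) = 4

v_p(x) = 1 (factor: 221 = 17^1 · 13); v_p(y) = 3 (factor: 44217 = 17^3 · 9). Additivity: v_p(xy) = v_p(x) + v_p(y) = 1 + 3 = 4. (Direct check: xy = 9771957 = 17^4 · (117).)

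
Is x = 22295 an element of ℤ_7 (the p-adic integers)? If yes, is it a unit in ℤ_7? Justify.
x ∈ ℤ_7 but not a unit; v_7(x) = 3 > 0

ℤ_7 = {x ∈ ℚ_7 : v_7(x) ≥ 0} and ℤ_7^× = {x ∈ ℤ_7 : v_7(x) = 0}. Here v_7(22295) = v_7(num) − v_7(den) = 3; compare against these criteria.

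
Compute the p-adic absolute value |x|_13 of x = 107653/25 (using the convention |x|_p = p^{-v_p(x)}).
|107653/25|_13 = 1/2197

Step 1 — compute v_13(x) by factoring powers of 13 out of the numerator and denominator: v_13(107653/25) = 3. Step 2 — apply |x|_p = p^{-v_p(x)} = 13^{-3} = 1/2197.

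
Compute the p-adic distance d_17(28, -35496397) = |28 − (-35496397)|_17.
d_17(28, -35496397) = 1/1419857

Step 1 — x − y = 28 − (-35496397) = 35496425. Step 2 — v_17(35496425) = 5 (factor: 35496425 = (17^5 · 25); the sign does not affect v_p). Step 3 — |x − y|_17 = 17^{-5} = 1/1419857.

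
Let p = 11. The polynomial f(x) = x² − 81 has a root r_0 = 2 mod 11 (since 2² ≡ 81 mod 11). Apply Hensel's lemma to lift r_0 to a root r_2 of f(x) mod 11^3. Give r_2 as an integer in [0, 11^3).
r_2 = 1322 (mod 1331)

Hensel's recurrence: r_{i+1} = r_i − f(r_i)·(f′(r_i))^{-1} mod 11^{i+2}, with f′(x) = 2x. Iterate:
  r_0 = 2 (mod 11)
  r_1 = 112 (mod 121)
  r_2 = 1322 (mod 1331)
Final: r_2 = 1322, and one checks f(r_2) ≡ 0 mod 11^3.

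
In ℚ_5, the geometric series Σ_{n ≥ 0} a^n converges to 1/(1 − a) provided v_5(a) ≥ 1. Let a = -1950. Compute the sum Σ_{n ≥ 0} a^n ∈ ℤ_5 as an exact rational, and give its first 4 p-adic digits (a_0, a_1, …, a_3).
Σ a^n = 1/(1 − a) = 1/1951;  first 4 digits = (1, 0, 2, 4)

v_5(a) = 2 ≥ 1, so the series converges in ℤ_5 to 1/(1 − a) = 1/(1 − (-1950)) = 1/1951. Expand this rational in ℤ_5: compute digits iteratively via d_i = x_i mod 5, x_{i+1} = (x_i − d_i)/5. The first 4 digits are (1, 0, 2, 4).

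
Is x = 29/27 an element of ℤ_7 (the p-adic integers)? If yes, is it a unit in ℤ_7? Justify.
x ∈ ℤ_7^× (unit); v_7(x) = 0

ℤ_7 = {x ∈ ℚ_7 : v_7(x) ≥ 0} and ℤ_7^× = {x ∈ ℤ_7 : v_7(x) = 0}. Here v_7(29/27) = v_7(num) − v_7(den) = 0; compare against these criteria.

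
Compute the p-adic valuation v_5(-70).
v_5(-70) = 1

v_5(n) is the largest exponent k such that 5^k divides n. Factor out: -70 = -5^1 · 14. (Sign doesn't affect v_p.) So v_5(-70) = 1.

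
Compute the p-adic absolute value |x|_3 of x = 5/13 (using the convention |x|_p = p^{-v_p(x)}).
|5/13|_3 = 1

Step 1 — compute v_3(x) by factoring powers of 3 out of the numerator and denominator: v_3(5/13) = 0. Step 2 — apply |x|_p = p^{-v_p(x)} = 3^{0} = 1.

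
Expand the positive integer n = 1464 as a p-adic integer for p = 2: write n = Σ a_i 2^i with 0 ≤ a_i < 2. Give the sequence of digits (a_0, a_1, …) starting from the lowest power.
(a_0, a_1, …) = (0, 0, 0, 1, 1, 1, 0, 1, 1, 0, 1)

Repeated division by 2 gives the digits low-to-high: 1464 = 1·2^3 + 1·2^4 + 1·2^5 + 1·2^7 + 1·2^8 + 1·2^10. Digit sequence: (0, 0, 0, 1, 1, 1, 0, 1, 1, 0, 1).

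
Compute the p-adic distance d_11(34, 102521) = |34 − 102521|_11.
d_11(34, 102521) = 1/14641

Step 1 — x − y = 34 − 102521 = -102487. Step 2 — v_11(-102487) = 4 (factor: -102487 = −(11^4 · 7); the sign does not affect v_p). Step 3 — |x − y|_11 = 11^{-4} = 1/14641.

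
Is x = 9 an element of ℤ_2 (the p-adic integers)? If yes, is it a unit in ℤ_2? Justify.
x ∈ ℤ_2^× (unit); v_2(x) = 0

ℤ_2 = {x ∈ ℚ_2 : v_2(x) ≥ 0} and ℤ_2^× = {x ∈ ℤ_2 : v_2(x) = 0}. Here v_2(9) = v_2(num) − v_2(den) = 0; compare against these criteria.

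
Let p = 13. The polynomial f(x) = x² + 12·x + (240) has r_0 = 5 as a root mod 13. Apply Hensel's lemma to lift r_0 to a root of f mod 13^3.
r_2 = 720 (mod 2197)

Hensel: r_{i+1} = r_i − f(r_i)·(f′(r_i))^{-1} mod 13^{i+2}, f′(x) = 2x + 12. Iterate:
  r_0 = 5 (mod 13)
  r_1 = 44 (mod 169)
  r_2 = 720 (mod 2197)
Final: r = 720 satisfies f(r) ≡ 0 mod 13^3.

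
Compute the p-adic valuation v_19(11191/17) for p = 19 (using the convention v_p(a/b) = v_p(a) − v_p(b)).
v_19(11191/17) = 2

Factor powers of 19 from the numerator and denominator of the reduced fraction: 11191 = 19^2 · 31 and 17 = 19^0 · 17. Apply v_p(a/b) = v_p(a) − v_p(b): v_19(11191/17) = 2 − 0 = 2.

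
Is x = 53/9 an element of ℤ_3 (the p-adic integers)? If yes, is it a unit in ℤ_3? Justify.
x ∉ ℤ_3 (v_3(x) = -2 < 0)

ℤ_3 = {x ∈ ℚ_3 : v_3(x) ≥ 0} and ℤ_3^× = {x ∈ ℤ_3 : v_3(x) = 0}. Here v_3(53/9) = v_3(num) − v_3(den) = -2; compare against these criteria.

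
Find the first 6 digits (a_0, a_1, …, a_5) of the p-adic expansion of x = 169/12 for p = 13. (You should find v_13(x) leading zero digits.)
(a_0, …, a_5) = (0, 0, 12, 11, 11, 11)

v_13(169/12) = 2, so a_0 = ... = a_1 = 0. Factor out: x = 13^2 · u with u = 1/12 a unit in ℤ_13. Expand u iteratively via a_{v+i} = u_i mod 13, u_{i+1} = (u_i − a_{v+i})/13:
  u_0 = 1/12;  a_2 = 12;  u_1 = (u_0 − 12)/13 = -11/12
  u_1 = -11/12;  a_3 = 11;  u_2 = (u_1 − 11)/13 = -11/12
  u_2 = -11/12;  a_4 = 11;  u_3 = (u_2 − 11)/13 = -11/12
  u_3 = -11/12;  a_5 = 11;  u_4 = (u_3 − 11)/13 = -11/12
Digits: (0, 0, 12, 11, 11, 11).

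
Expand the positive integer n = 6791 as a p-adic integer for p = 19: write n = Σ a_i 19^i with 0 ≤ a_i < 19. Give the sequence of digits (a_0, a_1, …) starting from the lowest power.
(a_0, a_1, …) = (8, 15, 18)

Repeated division by 19 gives the digits low-to-high: 6791 = 8 + 15·19^1 + 18·19^2. Digit sequence: (8, 15, 18).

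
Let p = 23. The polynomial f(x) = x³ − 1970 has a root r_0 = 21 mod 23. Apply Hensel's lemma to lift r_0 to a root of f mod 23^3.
r_2 = 11889 (mod 12167)

Hensel: r_{i+1} = r_i − f(r_i)/f′(r_i) mod 23^{i+2}, where f′(x) = 3x². Iterate:
  r_0 = 21 (mod 23)
  r_1 = 251 (mod 529)
  r_2 = 11889 (mod 12167)
Final: r = 11889 with f(r) ≡ 0 mod 23^3.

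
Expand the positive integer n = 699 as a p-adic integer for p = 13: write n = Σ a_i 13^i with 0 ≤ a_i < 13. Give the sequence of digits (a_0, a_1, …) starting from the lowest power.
(a_0, a_1, …) = (10, 1, 4)

Repeated division by 13 gives the digits low-to-high: 699 = 10 + 1·13^1 + 4·13^2. Digit sequence: (10, 1, 4).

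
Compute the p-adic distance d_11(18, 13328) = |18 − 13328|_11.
d_11(18, 13328) = 1/1331

Step 1 — x − y = 18 − 13328 = -13310. Step 2 — v_11(-13310) = 3 (factor: -13310 = −(11^3 · 10); the sign does not affect v_p). Step 3 — |x − y|_11 = 11^{-3} = 1/1331.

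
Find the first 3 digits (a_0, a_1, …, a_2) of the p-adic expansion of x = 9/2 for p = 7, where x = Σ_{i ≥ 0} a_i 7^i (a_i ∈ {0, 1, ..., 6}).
(a_0, …, a_2) = (1, 4, 3)

v_7(9/2) = 0 (numerator and denominator both coprime to 7), so x ∈ ℤ_7^×. Compute digits iteratively via a_i = x_i mod 7, x_{i+1} = (x_i − a_i)/7, with x_0 = x:
  x_0 = 9/2;  a_0 = 1;  x_1 = (x_0 − 1)/7 = 1/2
  x_1 = 1/2;  a_1 = 4;  x_2 = (x_1 − 4)/7 = -1/2
  x_2 = -1/2;  a_2 = 3;  x_3 = (x_2 − 3)/7 = -1/2
Digits: (1, 4, 3).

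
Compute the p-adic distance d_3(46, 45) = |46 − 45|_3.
d_3(46, 45) = 1

Step 1 — x − y = 46 − 45 = 1. Step 2 — v_3(1) = 0 (factor: 1 = (3^0 · 1); the sign does not affect v_p). Step 3 — |x − y|_3 = 3^{0} = 1.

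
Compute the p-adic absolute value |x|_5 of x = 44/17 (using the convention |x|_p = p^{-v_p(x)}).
|44/17|_5 = 1

Step 1 — compute v_5(x) by factoring powers of 5 out of the numerator and denominator: v_5(44/17) = 0. Step 2 — apply |x|_p = p^{-v_p(x)} = 5^{0} = 1.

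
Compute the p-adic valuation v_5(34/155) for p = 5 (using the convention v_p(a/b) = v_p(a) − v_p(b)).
v_5(34/155) = -1

Factor powers of 5 from the numerator and denominator of the reduced fraction: 34 = 5^0 · 34 and 155 = 5^1 · 31. Apply v_p(a/b) = v_p(a) − v_p(b): v_5(34/155) = 0 − 1 = -1.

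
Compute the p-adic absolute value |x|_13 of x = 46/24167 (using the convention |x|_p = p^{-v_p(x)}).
|46/24167|_13 = 2197

Step 1 — compute v_13(x) by factoring powers of 13 out of the numerator and denominator: v_13(46/24167) = -3. Step 2 — apply |x|_p = p^{-v_p(x)} = 13^{3} = 2197.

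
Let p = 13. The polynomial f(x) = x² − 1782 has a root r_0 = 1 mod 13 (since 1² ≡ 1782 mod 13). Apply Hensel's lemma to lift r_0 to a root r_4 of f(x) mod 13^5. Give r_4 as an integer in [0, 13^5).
r_4 = 63844 (mod 371293)

Hensel's recurrence: r_{i+1} = r_i − f(r_i)·(f′(r_i))^{-1} mod 13^{i+2}, with f′(x) = 2x. Iterate:
  r_0 = 1 (mod 13)
  r_1 = 131 (mod 169)
  r_2 = 131 (mod 2197)
  r_3 = 6722 (mod 28561)
  r_4 = 63844 (mod 371293)
Final: r_4 = 63844, and one checks f(r_4) ≡ 0 mod 13^5.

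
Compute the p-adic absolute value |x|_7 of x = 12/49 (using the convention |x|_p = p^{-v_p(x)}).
|12/49|_7 = 49

Step 1 — compute v_7(x) by factoring powers of 7 out of the numerator and denominator: v_7(12/49) = -2. Step 2 — apply |x|_p = p^{-v_p(x)} = 7^{2} = 49.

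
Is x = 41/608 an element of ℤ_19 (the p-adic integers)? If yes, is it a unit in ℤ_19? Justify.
x ∉ ℤ_19 (v_19(x) = -1 < 0)

ℤ_19 = {x ∈ ℚ_19 : v_19(x) ≥ 0} and ℤ_19^× = {x ∈ ℤ_19 : v_19(x) = 0}. Here v_19(41/608) = v_19(num) − v_19(den) = -1; compare against these criteria.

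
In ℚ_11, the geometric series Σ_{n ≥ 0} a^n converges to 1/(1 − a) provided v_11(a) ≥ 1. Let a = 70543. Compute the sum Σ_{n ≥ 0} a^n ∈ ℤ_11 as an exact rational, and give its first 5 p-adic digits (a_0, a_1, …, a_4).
Σ a^n = 1/(1 − a) = -1/70542;  first 5 digits = (1, 0, 0, 9, 4)

v_11(a) = 3 ≥ 1, so the series converges in ℤ_11 to 1/(1 − a) = 1/(1 − 70543) = -1/70542. Expand this rational in ℤ_11: compute digits iteratively via d_i = x_i mod 11, x_{i+1} = (x_i − d_i)/11. The first 5 digits are (1, 0, 0, 9, 4).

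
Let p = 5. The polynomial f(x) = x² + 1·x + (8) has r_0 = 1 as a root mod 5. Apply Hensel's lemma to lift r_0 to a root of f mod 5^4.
r_3 = 531 (mod 625)

Hensel: r_{i+1} = r_i − f(r_i)·(f′(r_i))^{-1} mod 5^{i+2}, f′(x) = 2x + 1. Iterate:
  r_0 = 1 (mod 5)
  r_1 = 6 (mod 25)
  r_2 = 31 (mod 125)
  r_3 = 531 (mod 625)
Final: r = 531 satisfies f(r) ≡ 0 mod 5^4.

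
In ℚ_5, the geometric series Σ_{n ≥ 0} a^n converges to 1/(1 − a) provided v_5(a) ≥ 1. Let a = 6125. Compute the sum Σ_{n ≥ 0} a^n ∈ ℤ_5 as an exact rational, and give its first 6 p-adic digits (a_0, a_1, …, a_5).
Σ a^n = 1/(1 − a) = -1/6124;  first 6 digits = (1, 0, 0, 4, 4, 1)

v_5(a) = 3 ≥ 1, so the series converges in ℤ_5 to 1/(1 − a) = 1/(1 − 6125) = -1/6124. Expand this rational in ℤ_5: compute digits iteratively via d_i = x_i mod 5, x_{i+1} = (x_i − d_i)/5. The first 6 digits are (1, 0, 0, 4, 4, 1).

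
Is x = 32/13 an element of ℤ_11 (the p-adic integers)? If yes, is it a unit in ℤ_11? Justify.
x ∈ ℤ_11^× (unit); v_11(x) = 0

ℤ_11 = {x ∈ ℚ_11 : v_11(x) ≥ 0} and ℤ_11^× = {x ∈ ℤ_11 : v_11(x) = 0}. Here v_11(32/13) = v_11(num) − v_11(den) = 0; compare against these criteria.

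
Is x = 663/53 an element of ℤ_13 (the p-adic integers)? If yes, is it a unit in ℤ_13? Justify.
x ∈ ℤ_13 but not a unit; v_13(x) = 1 > 0

ℤ_13 = {x ∈ ℚ_13 : v_13(x) ≥ 0} and ℤ_13^× = {x ∈ ℤ_13 : v_13(x) = 0}. Here v_13(663/53) = v_13(num) − v_13(den) = 1; compare against these criteria.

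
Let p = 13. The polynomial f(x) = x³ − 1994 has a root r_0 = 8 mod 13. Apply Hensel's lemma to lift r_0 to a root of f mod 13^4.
r_3 = 25878 (mod 28561)

Hensel: r_{i+1} = r_i − f(r_i)/f′(r_i) mod 13^{i+2}, where f′(x) = 3x². Iterate:
  r_0 = 8 (mod 13)
  r_1 = 21 (mod 169)
  r_2 = 1711 (mod 2197)
  r_3 = 25878 (mod 28561)
Final: r = 25878 with f(r) ≡ 0 mod 13^4.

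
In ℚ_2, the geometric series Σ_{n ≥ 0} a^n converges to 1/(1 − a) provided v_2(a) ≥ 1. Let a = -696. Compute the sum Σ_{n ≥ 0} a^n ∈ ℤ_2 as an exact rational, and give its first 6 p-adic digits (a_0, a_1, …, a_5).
Σ a^n = 1/(1 − a) = 1/697;  first 6 digits = (1, 0, 0, 1, 0, 0)

v_2(a) = 3 ≥ 1, so the series converges in ℤ_2 to 1/(1 − a) = 1/(1 − (-696)) = 1/697. Expand this rational in ℤ_2: compute digits iteratively via d_i = x_i mod 2, x_{i+1} = (x_i − d_i)/2. The first 6 digits are (1, 0, 0, 1, 0, 0).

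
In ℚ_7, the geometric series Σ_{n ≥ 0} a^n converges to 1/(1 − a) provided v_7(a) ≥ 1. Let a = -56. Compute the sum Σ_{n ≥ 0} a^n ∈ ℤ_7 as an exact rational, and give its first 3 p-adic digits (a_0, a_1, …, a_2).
Σ a^n = 1/(1 − a) = 1/57;  first 3 digits = (1, 6, 6)

v_7(a) = 1 ≥ 1, so the series converges in ℤ_7 to 1/(1 − a) = 1/(1 − (-56)) = 1/57. Expand this rational in ℤ_7: compute digits iteratively via d_i = x_i mod 7, x_{i+1} = (x_i − d_i)/7. The first 3 digits are (1, 6, 6).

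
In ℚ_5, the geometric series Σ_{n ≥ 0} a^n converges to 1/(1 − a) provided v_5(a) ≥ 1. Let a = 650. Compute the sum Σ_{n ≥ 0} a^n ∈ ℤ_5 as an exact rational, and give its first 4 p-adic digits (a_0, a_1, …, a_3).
Σ a^n = 1/(1 − a) = -1/649;  first 4 digits = (1, 0, 1, 0)

v_5(a) = 2 ≥ 1, so the series converges in ℤ_5 to 1/(1 − a) = 1/(1 − 650) = -1/649. Expand this rational in ℤ_5: compute digits iteratively via d_i = x_i mod 5, x_{i+1} = (x_i − d_i)/5. The first 4 digits are (1, 0, 1, 0).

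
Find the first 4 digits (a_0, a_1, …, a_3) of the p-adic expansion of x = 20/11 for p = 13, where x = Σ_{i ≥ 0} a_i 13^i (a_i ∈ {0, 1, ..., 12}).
(a_0, …, a_3) = (3, 7, 3, 8)

v_13(20/11) = 0 (numerator and denominator both coprime to 13), so x ∈ ℤ_13^×. Compute digits iteratively via a_i = x_i mod 13, x_{i+1} = (x_i − a_i)/13, with x_0 = x:
  x_0 = 20/11;  a_0 = 3;  x_1 = (x_0 − 3)/13 = -1/11
  x_1 = -1/11;  a_1 = 7;  x_2 = (x_1 − 7)/13 = -6/11
  x_2 = -6/11;  a_2 = 3;  x_3 = (x_2 − 3)/13 = -3/11
  x_3 = -3/11;  a_3 = 8;  x_4 = (x_3 − 8)/13 = -7/11
Digits: (3, 7, 3, 8).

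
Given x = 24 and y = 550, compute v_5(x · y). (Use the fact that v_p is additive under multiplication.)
v_5(13200) = 2

v_p(x) = 0 (factor: 24 = 5^0 · 24); v_p(y) = 2 (factor: 550 = 5^2 · 22). Additivity: v_p(xy) = v_p(x) + v_p(y) = 0 + 2 = 2. (Direct check: xy = 13200 = 5^2 · (528).)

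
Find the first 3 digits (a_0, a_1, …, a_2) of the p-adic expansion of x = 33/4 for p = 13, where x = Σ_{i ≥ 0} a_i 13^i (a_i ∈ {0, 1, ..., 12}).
(a_0, …, a_2) = (5, 10, 9)

v_13(33/4) = 0 (numerator and denominator both coprime to 13), so x ∈ ℤ_13^×. Compute digits iteratively via a_i = x_i mod 13, x_{i+1} = (x_i − a_i)/13, with x_0 = x:
  x_0 = 33/4;  a_0 = 5;  x_1 = (x_0 − 5)/13 = 1/4
  x_1 = 1/4;  a_1 = 10;  x_2 = (x_1 − 10)/13 = -3/4
  x_2 = -3/4;  a_2 = 9;  x_3 = (x_2 − 9)/13 = -3/4
Digits: (5, 10, 9).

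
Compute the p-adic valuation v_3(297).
v_3(297) = 3

v_3(n) is the largest exponent k such that 3^k divides n. Factor out: 297 = 3^3 · 11. (Sign doesn't affect v_p.) So v_3(297) = 3.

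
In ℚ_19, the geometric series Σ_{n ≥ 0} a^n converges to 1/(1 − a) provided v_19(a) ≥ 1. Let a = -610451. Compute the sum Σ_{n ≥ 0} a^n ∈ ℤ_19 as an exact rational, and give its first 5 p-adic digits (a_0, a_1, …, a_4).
Σ a^n = 1/(1 − a) = 1/610452;  first 5 digits = (1, 0, 0, 6, 14)

v_19(a) = 3 ≥ 1, so the series converges in ℤ_19 to 1/(1 − a) = 1/(1 − (-610451)) = 1/610452. Expand this rational in ℤ_19: compute digits iteratively via d_i = x_i mod 19, x_{i+1} = (x_i − d_i)/19. The first 5 digits are (1, 0, 0, 6, 14).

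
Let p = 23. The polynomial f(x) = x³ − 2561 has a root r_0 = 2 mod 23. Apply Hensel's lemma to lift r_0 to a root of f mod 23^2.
r_1 = 347 (mod 529)

Hensel: r_{i+1} = r_i − f(r_i)/f′(r_i) mod 23^{i+2}, where f′(x) = 3x². Iterate:
  r_0 = 2 (mod 23)
  r_1 = 347 (mod 529)
Final: r = 347 with f(r) ≡ 0 mod 23^2.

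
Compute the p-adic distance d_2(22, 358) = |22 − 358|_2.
d_2(22, 358) = 1/16

Step 1 — x − y = 22 − 358 = -336. Step 2 — v_2(-336) = 4 (factor: -336 = −(2^4 · 21); the sign does not affect v_p). Step 3 — |x − y|_2 = 2^{-4} = 1/16.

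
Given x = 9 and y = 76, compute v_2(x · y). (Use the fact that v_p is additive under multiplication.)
v_2(684) = 2

v_p(x) = 0 (factor: 9 = 2^0 · 9); v_p(y) = 2 (factor: 76 = 2^2 · 19). Additivity: v_p(xy) = v_p(x) + v_p(y) = 0 + 2 = 2. (Direct check: xy = 684 = 2^2 · (171).)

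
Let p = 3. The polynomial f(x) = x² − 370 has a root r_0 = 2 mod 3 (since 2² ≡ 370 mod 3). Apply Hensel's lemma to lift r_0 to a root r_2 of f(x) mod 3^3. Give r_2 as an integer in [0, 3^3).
r_2 = 17 (mod 27)

Hensel's recurrence: r_{i+1} = r_i − f(r_i)·(f′(r_i))^{-1} mod 3^{i+2}, with f′(x) = 2x. Iterate:
  r_0 = 2 (mod 3)
  r_1 = 8 (mod 9)
  r_2 = 17 (mod 27)
Final: r_2 = 17, and one checks f(r_2) ≡ 0 mod 3^3.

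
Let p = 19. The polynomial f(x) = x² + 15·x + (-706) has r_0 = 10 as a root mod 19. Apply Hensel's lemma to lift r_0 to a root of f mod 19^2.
r_1 = 219 (mod 361)

Hensel: r_{i+1} = r_i − f(r_i)·(f′(r_i))^{-1} mod 19^{i+2}, f′(x) = 2x + 15. Iterate:
  r_0 = 10 (mod 19)
  r_1 = 219 (mod 361)
Final: r = 219 satisfies f(r) ≡ 0 mod 19^2.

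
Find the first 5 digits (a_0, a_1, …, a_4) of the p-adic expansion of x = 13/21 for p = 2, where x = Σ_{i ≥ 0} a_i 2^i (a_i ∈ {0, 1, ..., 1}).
(a_0, …, a_4) = (1, 0, 0, 1, 1)

v_2(13/21) = 0 (numerator and denominator both coprime to 2), so x ∈ ℤ_2^×. Compute digits iteratively via a_i = x_i mod 2, x_{i+1} = (x_i − a_i)/2, with x_0 = x:
  x_0 = 13/21;  a_0 = 1;  x_1 = (x_0 − 1)/2 = -4/21
  x_1 = -4/21;  a_1 = 0;  x_2 = (x_1 − 0)/2 = -2/21
  x_2 = -2/21;  a_2 = 0;  x_3 = (x_2 − 0)/2 = -1/21
  x_3 = -1/21;  a_3 = 1;  x_4 = (x_3 − 1)/2 = -11/21
  x_4 = -11/21;  a_4 = 1;  x_5 = (x_4 − 1)/2 = -16/21
Digits: (1, 0, 0, 1, 1).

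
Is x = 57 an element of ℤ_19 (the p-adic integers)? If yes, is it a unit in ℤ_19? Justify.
x ∈ ℤ_19 but not a unit; v_19(x) = 1 > 0

ℤ_19 = {x ∈ ℚ_19 : v_19(x) ≥ 0} and ℤ_19^× = {x ∈ ℤ_19 : v_19(x) = 0}. Here v_19(57) = v_19(num) − v_19(den) = 1; compare against these criteria.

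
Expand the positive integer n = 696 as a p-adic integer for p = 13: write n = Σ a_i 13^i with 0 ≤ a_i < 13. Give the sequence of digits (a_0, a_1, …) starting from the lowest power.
(a_0, a_1, …) = (7, 1, 4)

Repeated division by 13 gives the digits low-to-high: 696 = 7 + 1·13^1 + 4·13^2. Digit sequence: (7, 1, 4).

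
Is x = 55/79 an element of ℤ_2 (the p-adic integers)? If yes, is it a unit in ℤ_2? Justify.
x ∈ ℤ_2^× (unit); v_2(x) = 0

ℤ_2 = {x ∈ ℚ_2 : v_2(x) ≥ 0} and ℤ_2^× = {x ∈ ℤ_2 : v_2(x) = 0}. Here v_2(55/79) = v_2(num) − v_2(den) = 0; compare against these criteria.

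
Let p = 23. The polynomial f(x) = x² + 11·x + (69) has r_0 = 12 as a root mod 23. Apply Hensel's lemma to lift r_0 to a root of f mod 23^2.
r_1 = 380 (mod 529)

Hensel: r_{i+1} = r_i − f(r_i)·(f′(r_i))^{-1} mod 23^{i+2}, f′(x) = 2x + 11. Iterate:
  r_0 = 12 (mod 23)
  r_1 = 380 (mod 529)
Final: r = 380 satisfies f(r) ≡ 0 mod 23^2.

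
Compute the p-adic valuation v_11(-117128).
v_11(-117128) = 4

v_11(n) is the largest exponent k such that 11^k divides n. Factor out: -117128 = -11^4 · 8. (Sign doesn't affect v_p.) So v_11(-117128) = 4.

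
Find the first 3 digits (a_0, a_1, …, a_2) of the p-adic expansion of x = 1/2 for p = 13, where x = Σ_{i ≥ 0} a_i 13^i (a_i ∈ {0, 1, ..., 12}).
(a_0, …, a_2) = (7, 6, 6)

v_13(1/2) = 0 (numerator and denominator both coprime to 13), so x ∈ ℤ_13^×. Compute digits iteratively via a_i = x_i mod 13, x_{i+1} = (x_i − a_i)/13, with x_0 = x:
  x_0 = 1/2;  a_0 = 7;  x_1 = (x_0 − 7)/13 = -1/2
  x_1 = -1/2;  a_1 = 6;  x_2 = (x_1 − 6)/13 = -1/2
  x_2 = -1/2;  a_2 = 6;  x_3 = (x_2 − 6)/13 = -1/2
Digits: (7, 6, 6).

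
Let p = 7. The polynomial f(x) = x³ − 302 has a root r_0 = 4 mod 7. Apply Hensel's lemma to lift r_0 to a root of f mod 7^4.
r_3 = 1040 (mod 2401)

Hensel: r_{i+1} = r_i − f(r_i)/f′(r_i) mod 7^{i+2}, where f′(x) = 3x². Iterate:
  r_0 = 4 (mod 7)
  r_1 = 11 (mod 49)
  r_2 = 11 (mod 343)
  r_3 = 1040 (mod 2401)
Final: r = 1040 with f(r) ≡ 0 mod 7^4.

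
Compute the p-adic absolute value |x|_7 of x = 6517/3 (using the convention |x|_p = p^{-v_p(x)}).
|6517/3|_7 = 1/343

Step 1 — compute v_7(x) by factoring powers of 7 out of the numerator and denominator: v_7(6517/3) = 3. Step 2 — apply |x|_p = p^{-v_p(x)} = 7^{-3} = 1/343.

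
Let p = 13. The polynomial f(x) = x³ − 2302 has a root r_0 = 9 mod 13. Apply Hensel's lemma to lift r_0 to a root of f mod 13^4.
r_3 = 20276 (mod 28561)

Hensel: r_{i+1} = r_i − f(r_i)/f′(r_i) mod 13^{i+2}, where f′(x) = 3x². Iterate:
  r_0 = 9 (mod 13)
  r_1 = 165 (mod 169)
  r_2 = 503 (mod 2197)
  r_3 = 20276 (mod 28561)
Final: r = 20276 with f(r) ≡ 0 mod 13^4.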